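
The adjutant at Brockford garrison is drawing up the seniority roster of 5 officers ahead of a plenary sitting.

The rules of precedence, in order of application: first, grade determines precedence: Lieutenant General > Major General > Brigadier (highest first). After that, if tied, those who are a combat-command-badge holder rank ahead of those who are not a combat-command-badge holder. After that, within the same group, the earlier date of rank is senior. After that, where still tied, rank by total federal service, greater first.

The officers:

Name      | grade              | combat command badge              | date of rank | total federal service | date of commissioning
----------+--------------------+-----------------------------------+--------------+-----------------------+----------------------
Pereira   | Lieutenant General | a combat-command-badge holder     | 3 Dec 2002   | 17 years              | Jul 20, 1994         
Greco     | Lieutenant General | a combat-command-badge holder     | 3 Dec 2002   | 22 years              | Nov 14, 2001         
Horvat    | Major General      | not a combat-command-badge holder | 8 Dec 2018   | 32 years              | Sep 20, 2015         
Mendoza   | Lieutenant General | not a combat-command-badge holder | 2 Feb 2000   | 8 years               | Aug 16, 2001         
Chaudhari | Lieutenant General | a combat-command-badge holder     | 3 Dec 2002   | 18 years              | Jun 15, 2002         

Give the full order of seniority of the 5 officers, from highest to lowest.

Greco, Chaudhari, Pereira, Mendoza, Horvat

By grade: Greco, Chaudhari, Pereira and Mendoza (Lieutenant General); then Horvat (Major General).
Among Greco, Chaudhari, Pereira and Mendoza, a combat-command-badge holder before not a combat-command-badge holder: Greco, Chaudhari and Pereira (a combat-command-badge holder) before Mendoza (not a combat-command-badge holder).
Greco, Chaudhari and Pereira all have date of rank 3 Dec 2002, so the next rule applies.
Among Greco, Chaudhari and Pereira, by total federal service (higher first): Greco (22 years) before Chaudhari (18 years) before Pereira (17 years).
Full order: Greco, Chaudhari, Pereira, Mendoza, Horvat.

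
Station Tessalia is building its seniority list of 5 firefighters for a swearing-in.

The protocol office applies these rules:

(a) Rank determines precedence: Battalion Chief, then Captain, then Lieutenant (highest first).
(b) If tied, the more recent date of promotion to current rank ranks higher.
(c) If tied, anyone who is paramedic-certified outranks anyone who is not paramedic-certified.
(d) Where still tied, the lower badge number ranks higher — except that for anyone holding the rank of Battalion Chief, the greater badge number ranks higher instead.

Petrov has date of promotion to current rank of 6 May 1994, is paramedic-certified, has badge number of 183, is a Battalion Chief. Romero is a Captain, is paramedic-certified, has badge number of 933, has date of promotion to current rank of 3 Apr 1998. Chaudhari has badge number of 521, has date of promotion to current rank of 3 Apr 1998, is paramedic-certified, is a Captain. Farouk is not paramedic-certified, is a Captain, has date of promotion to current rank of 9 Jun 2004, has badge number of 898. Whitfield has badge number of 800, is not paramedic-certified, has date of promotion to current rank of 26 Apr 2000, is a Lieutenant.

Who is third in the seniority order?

Chaudhari

By rank: Petrov (Battalion Chief); then Farouk, Chaudhari and Romero (Captain); then Whitfield (Lieutenant).
Among Farouk, Chaudhari and Romero, by date of promotion to current rank (later first): Farouk (9 Jun 2004) before Chaudhari and Romero (3 Apr 1998).
Chaudhari and Romero are each paramedic-certified, so the next rule applies.
Among Chaudhari and Romero, by badge number (lower first): Chaudhari (521) before Romero (933).
Order: Petrov, Farouk, Chaudhari, Romero, Whitfield.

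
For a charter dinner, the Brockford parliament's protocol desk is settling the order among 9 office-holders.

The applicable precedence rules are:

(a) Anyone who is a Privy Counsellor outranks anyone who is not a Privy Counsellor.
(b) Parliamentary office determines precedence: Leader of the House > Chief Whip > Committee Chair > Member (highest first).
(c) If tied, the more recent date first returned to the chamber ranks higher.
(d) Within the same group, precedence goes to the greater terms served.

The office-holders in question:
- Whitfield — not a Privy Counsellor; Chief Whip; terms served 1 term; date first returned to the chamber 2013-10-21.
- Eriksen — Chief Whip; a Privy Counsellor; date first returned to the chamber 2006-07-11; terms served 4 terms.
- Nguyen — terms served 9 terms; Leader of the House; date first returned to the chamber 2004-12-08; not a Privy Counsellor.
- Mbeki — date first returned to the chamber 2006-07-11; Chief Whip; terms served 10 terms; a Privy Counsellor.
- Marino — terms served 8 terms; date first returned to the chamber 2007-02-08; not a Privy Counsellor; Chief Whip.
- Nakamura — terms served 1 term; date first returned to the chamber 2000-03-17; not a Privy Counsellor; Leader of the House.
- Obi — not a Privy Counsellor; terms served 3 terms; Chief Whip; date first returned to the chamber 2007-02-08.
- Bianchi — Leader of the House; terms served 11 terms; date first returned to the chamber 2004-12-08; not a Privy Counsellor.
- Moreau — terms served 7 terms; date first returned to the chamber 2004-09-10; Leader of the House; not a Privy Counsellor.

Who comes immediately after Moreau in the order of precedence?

By the first rule: Mbeki and Eriksen (both a Privy Counsellor); then Bianchi, Nguyen, Moreau, Nakamura, Whitfield, Marino and Obi (each not a Privy Counsellor).
Mbeki and Eriksen are each Chief Whip, so the next rule applies.
Mbeki and Eriksen both have date first returned to the chamber 2006-07-11, so the next rule applies.
Among Mbeki and Eriksen, by terms served (higher first): Mbeki (10 terms) before Eriksen (4 terms).
Among Bianchi, Nguyen, Moreau, Nakamura, Whitfield, Marino and Obi, by parliamentary office: Bianchi, Nguyen, Moreau and Nakamura (Leader of the House) before Whitfield, Marino and Obi (Chief Whip).
Among Bianchi, Nguyen, Moreau and Nakamura, by date first returned to the chamber (later first): Bianchi and Nguyen (2004-12-08) before Moreau (2004-09-10) before Nakamura (2000-03-17).
Among Bianchi and Nguyen, by terms served (higher first): Bianchi (11 terms) before Nguyen (9 terms).
Among Whitfield, Marino and Obi, by date first returned to the chamber (later first): Whitfield (2013-10-21) before Marino and Obi (2007-02-08).
Among Marino and Obi, by terms served (higher first): Marino (8 terms) before Obi (3 terms).
Order: Mbeki, Eriksen, Bianchi, Nguyen, Moreau, Nakamura, Whitfield, Marino, Obi.

Nakamura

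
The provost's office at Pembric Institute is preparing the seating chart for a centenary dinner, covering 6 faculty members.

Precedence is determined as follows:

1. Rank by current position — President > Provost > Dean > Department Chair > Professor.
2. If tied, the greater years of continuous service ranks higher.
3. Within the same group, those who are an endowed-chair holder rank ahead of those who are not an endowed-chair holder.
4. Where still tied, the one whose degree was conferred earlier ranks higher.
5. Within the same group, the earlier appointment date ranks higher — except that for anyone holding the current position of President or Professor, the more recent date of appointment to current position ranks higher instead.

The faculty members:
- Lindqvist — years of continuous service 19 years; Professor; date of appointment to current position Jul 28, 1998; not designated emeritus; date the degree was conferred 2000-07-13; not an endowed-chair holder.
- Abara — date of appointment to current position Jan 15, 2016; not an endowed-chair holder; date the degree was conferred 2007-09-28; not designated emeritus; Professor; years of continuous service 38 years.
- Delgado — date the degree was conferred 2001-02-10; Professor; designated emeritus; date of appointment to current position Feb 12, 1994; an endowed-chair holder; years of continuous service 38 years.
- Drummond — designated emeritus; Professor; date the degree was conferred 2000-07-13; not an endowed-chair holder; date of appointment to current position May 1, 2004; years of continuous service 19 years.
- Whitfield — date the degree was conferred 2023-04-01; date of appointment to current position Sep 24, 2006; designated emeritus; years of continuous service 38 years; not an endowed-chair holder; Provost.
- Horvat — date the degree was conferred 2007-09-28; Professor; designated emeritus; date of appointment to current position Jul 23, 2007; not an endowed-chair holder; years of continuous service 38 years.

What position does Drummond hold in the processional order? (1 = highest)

By current position: Whitfield (Provost); then Delgado, Abara, Horvat, Drummond and Lindqvist (Professor).
Among Delgado, Abara, Horvat, Drummond and Lindqvist, by years of continuous service (higher first): Delgado, Abara and Horvat (38 years) before Drummond and Lindqvist (19 years).
Among Delgado, Abara and Horvat, an endowed-chair holder before not an endowed-chair holder: Delgado (an endowed-chair holder) before Abara and Horvat (not an endowed-chair holder).
Abara and Horvat both have date the degree was conferred 2007-09-28, so the next rule applies.
Among Abara and Horvat, by date of appointment to current position (later first) (reversed rule for this group): Abara (Jan 15, 2016) before Horvat (Jul 23, 2007).
Drummond and Lindqvist are each not an endowed-chair holder, so the next rule applies.
Drummond and Lindqvist both have date the degree was conferred 2000-07-13, so the next rule applies.
Among Drummond and Lindqvist, by date of appointment to current position (later first) (reversed rule for this group): Drummond (May 1, 2004) before Lindqvist (Jul 28, 1998).
Order: Whitfield, Delgado, Abara, Horvat, Drummond, Lindqvist. So position 5.

5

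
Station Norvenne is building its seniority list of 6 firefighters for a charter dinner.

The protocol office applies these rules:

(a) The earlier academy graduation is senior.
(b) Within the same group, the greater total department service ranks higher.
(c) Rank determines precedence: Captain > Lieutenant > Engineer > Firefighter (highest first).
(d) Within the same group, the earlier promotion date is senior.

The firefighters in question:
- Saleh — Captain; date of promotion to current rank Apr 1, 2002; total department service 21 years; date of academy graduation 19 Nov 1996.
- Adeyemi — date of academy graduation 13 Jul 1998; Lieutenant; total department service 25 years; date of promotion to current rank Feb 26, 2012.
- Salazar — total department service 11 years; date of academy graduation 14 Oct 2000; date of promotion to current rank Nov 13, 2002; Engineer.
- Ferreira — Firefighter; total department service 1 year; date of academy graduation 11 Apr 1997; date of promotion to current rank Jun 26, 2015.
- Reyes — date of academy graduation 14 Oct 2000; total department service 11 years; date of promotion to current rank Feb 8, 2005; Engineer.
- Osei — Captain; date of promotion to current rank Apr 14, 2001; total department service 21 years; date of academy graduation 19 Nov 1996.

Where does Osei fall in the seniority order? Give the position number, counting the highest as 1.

By date of academy graduation (earlier first): Osei and Saleh (both 19 Nov 1996); then Ferreira (11 Apr 1997); then Adeyemi (13 Jul 1998); then Salazar and Reyes (both 14 Oct 2000).
Osei and Saleh both have total department service 21 years, so the next rule applies.
Osei and Saleh are each Captain, so the next rule applies.
Among Osei and Saleh, by date of promotion to current rank (earlier first): Osei (Apr 14, 2001) before Saleh (Apr 1, 2002).
Salazar and Reyes both have total department service 11 years, so the next rule applies.
Salazar and Reyes are each Engineer, so the next rule applies.
Among Salazar and Reyes, by date of promotion to current rank (earlier first): Salazar (Nov 13, 2002) before Reyes (Feb 8, 2005).
Order: Osei, Saleh, Ferreira, Adeyemi, Salazar, Reyes. So position 1.

1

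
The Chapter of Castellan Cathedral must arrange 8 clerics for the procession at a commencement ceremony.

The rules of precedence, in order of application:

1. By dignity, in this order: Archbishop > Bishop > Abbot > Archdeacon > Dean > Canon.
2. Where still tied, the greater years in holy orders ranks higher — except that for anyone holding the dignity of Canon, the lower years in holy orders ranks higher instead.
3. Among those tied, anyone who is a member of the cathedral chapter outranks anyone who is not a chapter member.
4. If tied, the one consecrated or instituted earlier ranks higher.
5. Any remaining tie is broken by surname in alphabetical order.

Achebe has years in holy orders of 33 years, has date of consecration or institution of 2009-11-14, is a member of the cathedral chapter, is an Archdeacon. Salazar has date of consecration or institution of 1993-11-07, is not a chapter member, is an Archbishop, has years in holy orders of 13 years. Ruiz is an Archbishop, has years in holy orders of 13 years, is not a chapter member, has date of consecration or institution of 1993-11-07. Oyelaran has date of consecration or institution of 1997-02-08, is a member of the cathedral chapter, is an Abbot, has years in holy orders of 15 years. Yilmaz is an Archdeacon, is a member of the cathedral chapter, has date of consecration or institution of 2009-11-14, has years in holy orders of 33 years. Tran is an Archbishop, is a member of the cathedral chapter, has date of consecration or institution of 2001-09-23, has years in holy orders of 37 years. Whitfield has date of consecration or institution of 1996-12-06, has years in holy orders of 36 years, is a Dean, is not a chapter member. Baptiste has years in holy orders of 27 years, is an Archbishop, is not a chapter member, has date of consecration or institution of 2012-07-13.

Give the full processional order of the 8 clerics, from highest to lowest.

Tran, Baptiste, Ruiz, Salazar, Oyelaran, Achebe, Yilmaz, Whitfield

By dignity: Tran, Baptiste, Ruiz and Salazar (Archbishop); then Oyelaran (Abbot); then Achebe and Yilmaz (Archdeacon); then Whitfield (Dean).
Among Tran, Baptiste, Ruiz and Salazar, by years in holy orders (higher first): Tran (37 years) before Baptiste (27 years) before Ruiz and Salazar (13 years).
Ruiz and Salazar are each not a chapter member, so the next rule applies.
Ruiz and Salazar both have date of consecration or institution 1993-11-07, so the next rule applies.
Among Ruiz and Salazar, alphabetically by surname: Ruiz before Salazar.
Achebe and Yilmaz both have years in holy orders 33 years, so the next rule applies.
Achebe and Yilmaz are each a member of the cathedral chapter, so the next rule applies.
Achebe and Yilmaz both have date of consecration or institution 2009-11-14, so the next rule applies.
Among Achebe and Yilmaz, alphabetically by surname: Achebe before Yilmaz.
Full order: Tran, Baptiste, Ruiz, Salazar, Oyelaran, Achebe, Yilmaz, Whitfield.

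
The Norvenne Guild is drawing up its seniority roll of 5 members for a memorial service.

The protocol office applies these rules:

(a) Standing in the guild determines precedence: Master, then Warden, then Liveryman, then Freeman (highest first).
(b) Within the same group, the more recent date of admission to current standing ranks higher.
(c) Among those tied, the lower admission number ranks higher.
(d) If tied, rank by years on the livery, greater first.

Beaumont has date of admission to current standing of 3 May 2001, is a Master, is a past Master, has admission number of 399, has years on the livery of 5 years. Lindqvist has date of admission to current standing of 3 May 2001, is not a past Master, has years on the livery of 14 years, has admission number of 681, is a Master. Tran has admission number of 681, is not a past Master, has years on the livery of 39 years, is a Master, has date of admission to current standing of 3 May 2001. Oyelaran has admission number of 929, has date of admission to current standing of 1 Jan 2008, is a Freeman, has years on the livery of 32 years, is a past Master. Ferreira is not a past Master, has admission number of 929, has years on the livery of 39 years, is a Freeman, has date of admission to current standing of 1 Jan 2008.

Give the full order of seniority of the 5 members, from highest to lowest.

Beaumont, Tran, Lindqvist, Ferreira, Oyelaran

By standing in the guild: Beaumont, Tran and Lindqvist (Master); then Ferreira and Oyelaran (Freeman).
Beaumont, Tran and Lindqvist all have date of admission to current standing 3 May 2001, so the next rule applies.
Among Beaumont, Tran and Lindqvist, by admission number (lower first): Beaumont (399) before Tran and Lindqvist (681).
Among Tran and Lindqvist, by years on the livery (higher first): Tran (39 years) before Lindqvist (14 years).
Ferreira and Oyelaran both have date of admission to current standing 1 Jan 2008, so the next rule applies.
Ferreira and Oyelaran both have admission number 929, so the next rule applies.
Among Ferreira and Oyelaran, by years on the livery (higher first): Ferreira (39 years) before Oyelaran (32 years).
Full order: Beaumont, Tran, Lindqvist, Ferreira, Oyelaran.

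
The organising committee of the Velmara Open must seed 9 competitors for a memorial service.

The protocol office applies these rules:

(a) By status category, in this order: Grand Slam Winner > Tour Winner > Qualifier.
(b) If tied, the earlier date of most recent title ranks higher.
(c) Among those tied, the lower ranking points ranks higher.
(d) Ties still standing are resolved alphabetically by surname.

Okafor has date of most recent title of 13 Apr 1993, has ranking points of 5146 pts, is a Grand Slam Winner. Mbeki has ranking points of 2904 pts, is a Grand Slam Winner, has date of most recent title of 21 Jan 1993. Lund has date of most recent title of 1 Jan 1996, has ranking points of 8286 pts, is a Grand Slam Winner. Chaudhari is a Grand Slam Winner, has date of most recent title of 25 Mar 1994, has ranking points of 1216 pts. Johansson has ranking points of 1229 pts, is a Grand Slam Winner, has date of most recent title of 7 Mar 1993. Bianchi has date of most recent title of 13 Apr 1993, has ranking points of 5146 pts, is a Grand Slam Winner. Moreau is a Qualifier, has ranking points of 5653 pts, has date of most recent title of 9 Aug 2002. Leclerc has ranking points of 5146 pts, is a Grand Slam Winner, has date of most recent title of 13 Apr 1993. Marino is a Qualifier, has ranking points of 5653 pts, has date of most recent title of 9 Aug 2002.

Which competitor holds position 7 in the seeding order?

By status category: Mbeki, Johansson, Bianchi, Leclerc, Okafor, Chaudhari and Lund (Grand Slam Winner); then Marino and Moreau (Qualifier).
Among Mbeki, Johansson, Bianchi, Leclerc, Okafor, Chaudhari and Lund, by date of most recent title (earlier first): Mbeki (21 Jan 1993) before Johansson (7 Mar 1993) before Bianchi, Leclerc and Okafor (13 Apr 1993) before Chaudhari (25 Mar 1994) before Lund (1 Jan 1996).
Bianchi, Leclerc and Okafor all have ranking points 5146 pts, so the next rule applies.
Among Bianchi, Leclerc and Okafor, alphabetically by surname: Bianchi before Leclerc before Okafor.
Marino and Moreau both have date of most recent title 9 Aug 2002, so the next rule applies.
Marino and Moreau both have ranking points 5653 pts, so the next rule applies.
Among Marino and Moreau, alphabetically by surname: Marino before Moreau.
Order: Mbeki, Johansson, Bianchi, Leclerc, Okafor, Chaudhari, Lund, Marino, Moreau.

Lund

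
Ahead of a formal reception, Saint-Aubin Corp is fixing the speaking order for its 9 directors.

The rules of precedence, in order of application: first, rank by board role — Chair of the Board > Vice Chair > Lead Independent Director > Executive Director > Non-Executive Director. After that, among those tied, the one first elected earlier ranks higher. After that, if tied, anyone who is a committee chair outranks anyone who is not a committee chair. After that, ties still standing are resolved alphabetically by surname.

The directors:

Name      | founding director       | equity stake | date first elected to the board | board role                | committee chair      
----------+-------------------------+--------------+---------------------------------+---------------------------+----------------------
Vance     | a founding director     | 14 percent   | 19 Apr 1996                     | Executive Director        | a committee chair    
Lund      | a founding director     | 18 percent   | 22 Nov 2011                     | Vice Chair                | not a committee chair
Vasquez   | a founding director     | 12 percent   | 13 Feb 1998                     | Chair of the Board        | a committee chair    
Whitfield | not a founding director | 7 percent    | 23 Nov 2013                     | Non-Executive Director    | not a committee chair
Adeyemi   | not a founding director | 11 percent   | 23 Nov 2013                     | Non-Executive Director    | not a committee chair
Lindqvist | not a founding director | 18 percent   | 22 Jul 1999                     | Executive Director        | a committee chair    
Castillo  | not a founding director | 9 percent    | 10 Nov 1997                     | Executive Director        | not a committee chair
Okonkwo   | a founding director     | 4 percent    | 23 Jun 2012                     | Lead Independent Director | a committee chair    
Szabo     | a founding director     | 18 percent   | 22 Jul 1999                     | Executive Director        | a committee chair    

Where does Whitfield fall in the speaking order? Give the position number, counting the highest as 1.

By board role: Vasquez (Chair of the Board); then Lund (Vice Chair); then Okonkwo (Lead Independent Director); then Vance, Castillo, Lindqvist and Szabo (Executive Director); then Adeyemi and Whitfield (Non-Executive Director).
Among Vance, Castillo, Lindqvist and Szabo, by date first elected to the board (earlier first): Vance (19 Apr 1996) before Castillo (10 Nov 1997) before Lindqvist and Szabo (22 Jul 1999).
Lindqvist and Szabo are each a committee chair, so the next rule applies.
Among Lindqvist and Szabo, alphabetically by surname: Lindqvist before Szabo.
Adeyemi and Whitfield both have date first elected to the board 23 Nov 2013, so the next rule applies.
Adeyemi and Whitfield are each not a committee chair, so the next rule applies.
Among Adeyemi and Whitfield, alphabetically by surname: Adeyemi before Whitfield.
Order: Vasquez, Lund, Okonkwo, Vance, Castillo, Lindqvist, Szabo, Adeyemi, Whitfield. So position 9.

9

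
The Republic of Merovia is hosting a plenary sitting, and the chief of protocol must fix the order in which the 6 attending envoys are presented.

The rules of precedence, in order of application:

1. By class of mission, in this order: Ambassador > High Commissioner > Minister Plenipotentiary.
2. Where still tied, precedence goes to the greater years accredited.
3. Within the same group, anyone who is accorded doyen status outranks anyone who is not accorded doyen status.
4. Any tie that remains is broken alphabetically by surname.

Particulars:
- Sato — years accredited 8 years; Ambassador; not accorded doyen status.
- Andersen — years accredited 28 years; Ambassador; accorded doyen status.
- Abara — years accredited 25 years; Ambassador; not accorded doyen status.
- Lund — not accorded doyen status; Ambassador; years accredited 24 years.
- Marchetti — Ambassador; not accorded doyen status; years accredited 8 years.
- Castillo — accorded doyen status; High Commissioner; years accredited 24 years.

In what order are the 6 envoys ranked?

By class of mission: Andersen, Abara, Lund, Marchetti and Sato (Ambassador); then Castillo (High Commissioner).
Among Andersen, Abara, Lund, Marchetti and Sato, by years accredited (higher first): Andersen (28 years) before Abara (25 years) before Lund (24 years) before Marchetti and Sato (8 years).
Marchetti and Sato are each not accorded doyen status, so the next rule applies.
Among Marchetti and Sato, alphabetically by surname: Marchetti before Sato.
Full order: Andersen, Abara, Lund, Marchetti, Sato, Castillo.

Andersen, Abara, Lund, Marchetti, Sato, Castillo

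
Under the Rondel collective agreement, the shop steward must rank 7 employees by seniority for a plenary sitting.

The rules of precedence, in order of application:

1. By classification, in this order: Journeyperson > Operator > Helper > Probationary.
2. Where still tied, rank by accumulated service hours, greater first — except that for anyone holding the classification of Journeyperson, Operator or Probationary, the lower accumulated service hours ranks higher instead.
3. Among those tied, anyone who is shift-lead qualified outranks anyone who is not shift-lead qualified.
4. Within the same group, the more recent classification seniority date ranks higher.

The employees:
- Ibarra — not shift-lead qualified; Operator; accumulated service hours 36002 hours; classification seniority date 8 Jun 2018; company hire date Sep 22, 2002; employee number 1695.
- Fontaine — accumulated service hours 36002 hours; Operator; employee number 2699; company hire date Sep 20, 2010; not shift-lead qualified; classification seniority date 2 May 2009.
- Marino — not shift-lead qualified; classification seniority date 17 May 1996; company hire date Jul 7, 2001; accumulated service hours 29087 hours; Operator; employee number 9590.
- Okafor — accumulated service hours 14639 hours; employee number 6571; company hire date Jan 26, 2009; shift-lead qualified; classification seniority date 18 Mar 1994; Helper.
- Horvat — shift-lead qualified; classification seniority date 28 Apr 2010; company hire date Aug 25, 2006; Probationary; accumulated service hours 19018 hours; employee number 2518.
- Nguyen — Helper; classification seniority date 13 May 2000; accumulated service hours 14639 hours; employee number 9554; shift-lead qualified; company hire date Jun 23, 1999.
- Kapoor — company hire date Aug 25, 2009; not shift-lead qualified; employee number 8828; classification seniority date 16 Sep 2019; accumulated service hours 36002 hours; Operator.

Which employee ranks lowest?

By classification: Marino, Kapoor, Ibarra and Fontaine (Operator); then Nguyen and Okafor (Helper); then Horvat (Probationary).
Among Marino, Kapoor, Ibarra and Fontaine, by accumulated service hours (lower first) (reversed rule for this group): Marino (29087 hours) before Kapoor, Ibarra and Fontaine (36002 hours).
Kapoor, Ibarra and Fontaine are each not shift-lead qualified, so the next rule applies.
Among Kapoor, Ibarra and Fontaine, by classification seniority date (later first): Kapoor (16 Sep 2019) before Ibarra (8 Jun 2018) before Fontaine (2 May 2009).
Nguyen and Okafor both have accumulated service hours 14639 hours, so the next rule applies.
Nguyen and Okafor are each shift-lead qualified, so the next rule applies.
Among Nguyen and Okafor, by classification seniority date (later first): Nguyen (13 May 2000) before Okafor (18 Mar 1994).
Order: Marino, Kapoor, Ibarra, Fontaine, Nguyen, Okafor, Horvat.

Horvat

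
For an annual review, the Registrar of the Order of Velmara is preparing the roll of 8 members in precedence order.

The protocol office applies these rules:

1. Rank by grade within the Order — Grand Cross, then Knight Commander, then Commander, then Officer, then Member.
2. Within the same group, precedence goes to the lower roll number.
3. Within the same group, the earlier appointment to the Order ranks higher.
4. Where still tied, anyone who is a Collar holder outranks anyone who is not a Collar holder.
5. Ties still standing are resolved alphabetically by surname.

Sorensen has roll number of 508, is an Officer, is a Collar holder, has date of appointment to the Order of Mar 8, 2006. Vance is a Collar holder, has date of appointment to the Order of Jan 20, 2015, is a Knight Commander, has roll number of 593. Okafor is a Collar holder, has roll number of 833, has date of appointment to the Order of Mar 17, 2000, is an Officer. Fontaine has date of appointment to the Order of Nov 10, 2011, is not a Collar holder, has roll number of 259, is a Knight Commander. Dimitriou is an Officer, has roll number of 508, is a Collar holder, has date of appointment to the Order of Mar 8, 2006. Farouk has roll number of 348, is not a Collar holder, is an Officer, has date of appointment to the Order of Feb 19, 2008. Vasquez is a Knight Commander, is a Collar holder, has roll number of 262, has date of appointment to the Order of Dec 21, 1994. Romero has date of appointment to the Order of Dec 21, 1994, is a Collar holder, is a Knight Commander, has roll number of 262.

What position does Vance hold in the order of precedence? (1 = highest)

4

By grade within the Order: Fontaine, Romero, Vasquez and Vance (Knight Commander); then Farouk, Dimitriou, Sorensen and Okafor (Officer).
Among Fontaine, Romero, Vasquez and Vance, by roll number (lower first): Fontaine (259) before Romero and Vasquez (262) before Vance (593).
Romero and Vasquez both have date of appointment to the Order Dec 21, 1994, so the next rule applies.
Romero and Vasquez are each a Collar holder, so the next rule applies.
Among Romero and Vasquez, alphabetically by surname: Romero before Vasquez.
Among Farouk, Dimitriou, Sorensen and Okafor, by roll number (lower first): Farouk (348) before Dimitriou and Sorensen (508) before Okafor (833).
Dimitriou and Sorensen both have date of appointment to the Order Mar 8, 2006, so the next rule applies.
Dimitriou and Sorensen are each a Collar holder, so the next rule applies.
Among Dimitriou and Sorensen, alphabetically by surname: Dimitriou before Sorensen.
Order: Fontaine, Romero, Vasquez, Vance, Farouk, Dimitriou, Sorensen, Okafor. So position 4.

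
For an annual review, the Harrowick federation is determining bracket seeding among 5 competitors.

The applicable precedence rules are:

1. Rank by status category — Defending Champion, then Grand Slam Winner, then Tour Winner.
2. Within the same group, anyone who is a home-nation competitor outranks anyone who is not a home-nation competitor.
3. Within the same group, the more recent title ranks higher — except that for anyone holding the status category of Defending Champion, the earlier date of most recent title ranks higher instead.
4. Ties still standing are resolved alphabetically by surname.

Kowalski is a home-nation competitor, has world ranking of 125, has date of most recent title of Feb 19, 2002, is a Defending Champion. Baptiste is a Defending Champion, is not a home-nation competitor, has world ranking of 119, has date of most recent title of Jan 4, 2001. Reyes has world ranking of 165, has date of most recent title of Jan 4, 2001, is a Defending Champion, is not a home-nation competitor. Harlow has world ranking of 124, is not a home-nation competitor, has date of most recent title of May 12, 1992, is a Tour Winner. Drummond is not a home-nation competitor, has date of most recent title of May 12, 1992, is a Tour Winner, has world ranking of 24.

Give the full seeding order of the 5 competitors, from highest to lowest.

By status category: Kowalski, Baptiste and Reyes (Defending Champion); then Drummond and Harlow (Tour Winner).
Among Kowalski, Baptiste and Reyes, a home-nation competitor before not a home-nation competitor: Kowalski (a home-nation competitor) before Baptiste and Reyes (not a home-nation competitor).
Baptiste and Reyes both have date of most recent title Jan 4, 2001, so the next rule applies.
Among Baptiste and Reyes, alphabetically by surname: Baptiste before Reyes.
Drummond and Harlow are each not a home-nation competitor, so the next rule applies.
Drummond and Harlow both have date of most recent title May 12, 1992, so the next rule applies.
Among Drummond and Harlow, alphabetically by surname: Drummond before Harlow.
Full order: Kowalski, Baptiste, Reyes, Drummond, Harlow.

Kowalski, Baptiste, Reyes, Drummond, Harlow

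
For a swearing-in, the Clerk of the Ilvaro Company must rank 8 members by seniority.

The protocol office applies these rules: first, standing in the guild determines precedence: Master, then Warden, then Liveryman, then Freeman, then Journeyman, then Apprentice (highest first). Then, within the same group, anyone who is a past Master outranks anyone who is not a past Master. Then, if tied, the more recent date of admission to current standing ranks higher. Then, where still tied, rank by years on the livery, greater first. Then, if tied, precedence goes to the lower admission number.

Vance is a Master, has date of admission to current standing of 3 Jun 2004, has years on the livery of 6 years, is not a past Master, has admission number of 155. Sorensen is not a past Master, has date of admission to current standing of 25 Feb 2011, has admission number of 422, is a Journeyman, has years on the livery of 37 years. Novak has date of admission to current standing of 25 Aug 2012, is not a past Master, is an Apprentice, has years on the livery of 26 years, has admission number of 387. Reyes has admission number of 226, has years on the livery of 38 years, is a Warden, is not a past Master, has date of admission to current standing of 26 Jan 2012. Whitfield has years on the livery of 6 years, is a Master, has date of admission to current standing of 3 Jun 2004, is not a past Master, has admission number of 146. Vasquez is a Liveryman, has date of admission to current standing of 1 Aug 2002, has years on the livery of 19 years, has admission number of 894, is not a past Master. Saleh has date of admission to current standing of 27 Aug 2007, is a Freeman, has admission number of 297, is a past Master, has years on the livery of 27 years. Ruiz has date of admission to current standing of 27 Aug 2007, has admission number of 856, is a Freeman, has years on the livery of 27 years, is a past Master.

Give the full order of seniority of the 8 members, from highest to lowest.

Whitfield, Vance, Reyes, Vasquez, Saleh, Ruiz, Sorensen, Novak

By standing in the guild: Whitfield and Vance (Master); then Reyes (Warden); then Vasquez (Liveryman); then Saleh and Ruiz (Freeman); then Sorensen (Journeyman); then Novak (Apprentice).
Whitfield and Vance are each not a past Master, so the next rule applies.
Whitfield and Vance both have date of admission to current standing 3 Jun 2004, so the next rule applies.
Whitfield and Vance both have years on the livery 6 years, so the next rule applies.
Among Whitfield and Vance, by admission number (lower first): Whitfield (146) before Vance (155).
Saleh and Ruiz are each a past Master, so the next rule applies.
Saleh and Ruiz both have date of admission to current standing 27 Aug 2007, so the next rule applies.
Saleh and Ruiz both have years on the livery 27 years, so the next rule applies.
Among Saleh and Ruiz, by admission number (lower first): Saleh (297) before Ruiz (856).
Full order: Whitfield, Vance, Reyes, Vasquez, Saleh, Ruiz, Sorensen, Novak.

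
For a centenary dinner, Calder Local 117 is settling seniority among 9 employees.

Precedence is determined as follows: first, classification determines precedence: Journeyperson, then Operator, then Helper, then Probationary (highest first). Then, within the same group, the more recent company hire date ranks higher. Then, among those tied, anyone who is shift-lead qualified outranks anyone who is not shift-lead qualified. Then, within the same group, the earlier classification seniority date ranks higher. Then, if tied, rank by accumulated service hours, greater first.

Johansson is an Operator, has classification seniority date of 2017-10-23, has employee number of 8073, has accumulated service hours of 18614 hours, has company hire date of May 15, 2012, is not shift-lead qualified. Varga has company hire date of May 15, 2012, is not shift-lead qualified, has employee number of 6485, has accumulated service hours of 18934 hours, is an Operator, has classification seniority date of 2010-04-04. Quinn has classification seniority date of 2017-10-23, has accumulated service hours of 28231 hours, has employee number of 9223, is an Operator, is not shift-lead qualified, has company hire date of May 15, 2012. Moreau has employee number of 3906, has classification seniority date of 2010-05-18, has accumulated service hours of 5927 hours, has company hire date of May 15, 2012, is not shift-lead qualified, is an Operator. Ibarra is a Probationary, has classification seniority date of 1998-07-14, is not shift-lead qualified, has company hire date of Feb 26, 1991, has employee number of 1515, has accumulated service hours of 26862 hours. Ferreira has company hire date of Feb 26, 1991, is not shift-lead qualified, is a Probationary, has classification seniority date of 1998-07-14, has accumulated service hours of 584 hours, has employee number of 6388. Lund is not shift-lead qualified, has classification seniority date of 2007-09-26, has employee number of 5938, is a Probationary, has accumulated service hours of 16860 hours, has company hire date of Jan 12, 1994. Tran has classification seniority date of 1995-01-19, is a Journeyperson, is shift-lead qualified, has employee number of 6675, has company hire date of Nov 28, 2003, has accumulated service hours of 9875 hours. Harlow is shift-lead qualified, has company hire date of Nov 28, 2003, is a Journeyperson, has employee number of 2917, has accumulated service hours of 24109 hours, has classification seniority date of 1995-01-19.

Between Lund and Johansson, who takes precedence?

Johansson

By classification: Harlow and Tran (Journeyperson); then Varga, Moreau, Quinn and Johansson (Operator); then Lund, Ibarra and Ferreira (Probationary).
Harlow and Tran both have company hire date Nov 28, 2003, so the next rule applies.
Harlow and Tran are each shift-lead qualified, so the next rule applies.
Harlow and Tran both have classification seniority date 1995-01-19, so the next rule applies.
Among Harlow and Tran, by accumulated service hours (higher first): Harlow (24109 hours) before Tran (9875 hours).
Varga, Moreau, Quinn and Johansson all have company hire date May 15, 2012, so the next rule applies.
Varga, Moreau, Quinn and Johansson are each not shift-lead qualified, so the next rule applies.
Among Varga, Moreau, Quinn and Johansson, by classification seniority date (earlier first): Varga (2010-04-04) before Moreau (2010-05-18) before Quinn and Johansson (2017-10-23).
Among Quinn and Johansson, by accumulated service hours (higher first): Quinn (28231 hours) before Johansson (18614 hours).
Among Lund, Ibarra and Ferreira, by company hire date (later first): Lund (Jan 12, 1994) before Ibarra and Ferreira (Feb 26, 1991).
Ibarra and Ferreira are each not shift-lead qualified, so the next rule applies.
Ibarra and Ferreira both have classification seniority date 1998-07-14, so the next rule applies.
Among Ibarra and Ferreira, by accumulated service hours (higher first): Ibarra (26862 hours) before Ferreira (584 hours).
So Johansson takes precedence.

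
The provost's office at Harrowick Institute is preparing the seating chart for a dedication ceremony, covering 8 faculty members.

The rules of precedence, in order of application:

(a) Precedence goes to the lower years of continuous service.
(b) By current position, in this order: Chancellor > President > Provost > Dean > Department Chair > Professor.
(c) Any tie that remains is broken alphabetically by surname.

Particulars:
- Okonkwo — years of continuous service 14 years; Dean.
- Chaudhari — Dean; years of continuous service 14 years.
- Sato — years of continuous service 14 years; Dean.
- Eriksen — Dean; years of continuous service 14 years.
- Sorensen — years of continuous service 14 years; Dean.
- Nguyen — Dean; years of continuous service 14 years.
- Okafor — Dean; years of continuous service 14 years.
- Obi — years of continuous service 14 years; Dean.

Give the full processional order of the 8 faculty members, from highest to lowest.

By years of continuous service (lower first): Chaudhari, Eriksen, Nguyen, Obi, Okafor, Okonkwo, Sato and Sorensen (each 14 years).
Chaudhari, Eriksen, Nguyen, Obi, Okafor, Okonkwo, Sato and Sorensen are each Dean, so the next rule applies.
Among Chaudhari, Eriksen, Nguyen, Obi, Okafor, Okonkwo, Sato and Sorensen, alphabetically by surname: Chaudhari before Eriksen before Nguyen before Obi before Okafor before Okonkwo before Sato before Sorensen.
Full order: Chaudhari, Eriksen, Nguyen, Obi, Okafor, Okonkwo, Sato, Sorensen.

Chaudhari, Eriksen, Nguyen, Obi, Okafor, Okonkwo, Sato, Sorensen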